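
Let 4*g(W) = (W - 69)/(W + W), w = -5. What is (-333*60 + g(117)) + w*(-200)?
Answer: -740218/39 ≈ -18980.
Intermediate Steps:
g(W) = (-69 + W)/(8*W) (g(W) = ((W - 69)/(W + W))/4 = ((-69 + W)/((2*W)))/4 = ((-69 + W)*(1/(2*W)))/4 = ((-69 + W)/(2*W))/4 = (-69 + W)/(8*W))
(-333*60 + g(117)) + w*(-200) = (-333*60 + (1/8)*(-69 + 117)/117) - 5*(-200) = (-19980 + (1/8)*(1/117)*48) + 1000 = (-19980 + 2/39) + 1000 = -779218/39 + 1000 = -740218/39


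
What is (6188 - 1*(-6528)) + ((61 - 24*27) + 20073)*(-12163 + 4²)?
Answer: -236683726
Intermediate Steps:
(6188 - 1*(-6528)) + ((61 - 24*27) + 20073)*(-12163 + 4²) = (6188 + 6528) + ((61 - 648) + 20073)*(-12163 + 16) = 12716 + (-587 + 20073)*(-12147) = 12716 + 19486*(-12147) = 12716 - 236696442 = -236683726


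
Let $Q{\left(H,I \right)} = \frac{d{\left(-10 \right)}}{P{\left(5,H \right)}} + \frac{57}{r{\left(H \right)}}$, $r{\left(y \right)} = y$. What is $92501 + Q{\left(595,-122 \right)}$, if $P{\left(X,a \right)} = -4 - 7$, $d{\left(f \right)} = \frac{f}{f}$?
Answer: $\frac{605419077}{6545} \approx 92501.0$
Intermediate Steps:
$d{\left(f \right)} = 1$
$P{\left(X,a \right)} = -11$
$Q{\left(H,I \right)} = - \frac{1}{11} + \frac{57}{H}$ ($Q{\left(H,I \right)} = 1 \frac{1}{-11} + \frac{57}{H} = 1 \left(- \frac{1}{11}\right) + \frac{57}{H} = - \frac{1}{11} + \frac{57}{H}$)
$92501 + Q{\left(595,-122 \right)} = 92501 + \frac{627 - 595}{11 \cdot 595} = 92501 + \frac{1}{11} \cdot \frac{1}{595} \left(627 - 595\right) = 92501 + \frac{1}{11} \cdot \frac{1}{595} \cdot 32 = 92501 + \frac{32}{6545} = \frac{605419077}{6545}$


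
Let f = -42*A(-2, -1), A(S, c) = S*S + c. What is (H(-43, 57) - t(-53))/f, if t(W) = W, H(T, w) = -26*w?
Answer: 1429/126 ≈ 11.341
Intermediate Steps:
A(S, c) = c + S**2 (A(S, c) = S**2 + c = c + S**2)
f = -126 (f = -42*(-1 + (-2)**2) = -42*(-1 + 4) = -42*3 = -126)
(H(-43, 57) - t(-53))/f = (-26*57 - 1*(-53))/(-126) = (-1482 + 53)*(-1/126) = -1429*(-1/126) = 1429/126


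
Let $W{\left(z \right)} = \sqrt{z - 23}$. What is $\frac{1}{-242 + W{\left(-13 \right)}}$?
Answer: $- \frac{121}{29300} - \frac{3 i}{29300} \approx -0.0041297 - 0.00010239 i$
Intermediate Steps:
$W{\left(z \right)} = \sqrt{-23 + z}$
$\frac{1}{-242 + W{\left(-13 \right)}} = \frac{1}{-242 + \sqrt{-23 - 13}} = \frac{1}{-242 + \sqrt{-36}} = \frac{1}{-242 + 6 i} = \frac{-242 - 6 i}{58600}$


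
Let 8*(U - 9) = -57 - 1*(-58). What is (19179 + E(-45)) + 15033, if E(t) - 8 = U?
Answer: 273833/8 ≈ 34229.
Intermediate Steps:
U = 73/8 (U = 9 + (-57 - 1*(-58))/8 = 9 + (-57 + 58)/8 = 9 + (1/8)*1 = 9 + 1/8 = 73/8 ≈ 9.1250)
E(t) = 137/8 (E(t) = 8 + 73/8 = 137/8)
(19179 + E(-45)) + 15033 = (19179 + 137/8) + 15033 = 153569/8 + 15033 = 273833/8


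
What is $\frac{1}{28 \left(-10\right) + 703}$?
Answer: $\frac{1}{423} \approx 0.0023641$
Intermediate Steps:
$\frac{1}{28 \left(-10\right) + 703} = \frac{1}{-280 + 703} = \frac{1}{423}$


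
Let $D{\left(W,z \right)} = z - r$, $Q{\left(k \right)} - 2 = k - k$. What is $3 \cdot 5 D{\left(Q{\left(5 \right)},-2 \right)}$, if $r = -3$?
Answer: $15$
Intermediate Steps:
$Q{\left(k \right)} = 2$ ($Q{\left(k \right)} = 2 + \left(k - k\right) = 2 + 0 = 2$)
$D{\left(W,z \right)} = 3 + z$ ($D{\left(W,z \right)} = z - -3 = z + 3 = 3 + z$)
$3 \cdot 5 D{\left(Q{\left(5 \right)},-2 \right)} = 3 \cdot 5 \left(3 - 2\right) = 15 \cdot 1 = 15$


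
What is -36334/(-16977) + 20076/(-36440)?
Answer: 245795177/154660470 ≈ 1.5893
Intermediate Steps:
-36334/(-16977) + 20076/(-36440) = -36334*(-1/16977) + 20076*(-1/36440) = 36334/16977 - 5019/9110 = 245795177/154660470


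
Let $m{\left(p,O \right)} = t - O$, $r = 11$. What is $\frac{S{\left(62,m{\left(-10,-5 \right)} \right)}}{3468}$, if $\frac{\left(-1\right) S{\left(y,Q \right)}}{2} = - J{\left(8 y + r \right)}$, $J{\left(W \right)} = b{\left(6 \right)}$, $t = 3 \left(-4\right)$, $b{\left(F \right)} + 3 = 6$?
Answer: $\frac{1}{578} \approx 0.0017301$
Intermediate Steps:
$b{\left(F \right)} = 3$ ($b{\left(F \right)} = -3 + 6 = 3$)
$t = -12$
$J{\left(W \right)} = 3$
$m{\left(p,O \right)} = -12 - O$
$S{\left(y,Q \right)} = 6$ ($S{\left(y,Q \right)} = - 2 \left(\left(-1\right) 3\right) = \left(-2\right) \left(-3\right) = 6$)
$\frac{S{\left(62,m{\left(-10,-5 \right)} \right)}}{3468} = \frac{6}{3468} = 6 \cdot \frac{1}{3468} = \frac{1}{578}$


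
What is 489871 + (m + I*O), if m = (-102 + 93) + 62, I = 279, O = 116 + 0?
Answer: 522288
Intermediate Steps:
O = 116
m = 53 (m = -9 + 62 = 53)
489871 + (m + I*O) = 489871 + (53 + 279*116) = 489871 + (53 + 32364) = 489871 + 32417 = 522288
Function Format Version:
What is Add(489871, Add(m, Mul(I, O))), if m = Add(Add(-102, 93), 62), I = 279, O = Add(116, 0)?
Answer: 522288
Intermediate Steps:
O = 116
m = 53 (m = Add(-9, 62) = 53)
Add(489871, Add(m, Mul(I, O))) = Add(489871, Add(53, Mul(279, 116))) = Add(489871, Add(53, 32364)) = Add(489871, 32417) = 522288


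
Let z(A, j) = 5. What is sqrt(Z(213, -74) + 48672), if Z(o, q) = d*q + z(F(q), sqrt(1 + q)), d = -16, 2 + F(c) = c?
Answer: sqrt(49861) ≈ 223.30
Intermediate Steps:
F(c) = -2 + c
Z(o, q) = 5 - 16*q (Z(o, q) = -16*q + 5 = 5 - 16*q)
sqrt(Z(213, -74) + 48672) = sqrt((5 - 16*(-74)) + 48672) = sqrt((5 + 1184) + 48672) = sqrt(1189 + 48672) = sqrt(49861)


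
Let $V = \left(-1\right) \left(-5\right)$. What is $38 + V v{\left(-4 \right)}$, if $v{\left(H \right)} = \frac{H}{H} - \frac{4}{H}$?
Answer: $48$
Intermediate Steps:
$v{\left(H \right)} = 1 - \frac{4}{H}$
$V = 5$
$38 + V v{\left(-4 \right)} = 38 + 5 \frac{-4 - 4}{-4} = 38 + 5 \left(\left(- \frac{1}{4}\right) \left(-8\right)\right) = 38 + 5 \cdot 2 = 38 + 10 = 48$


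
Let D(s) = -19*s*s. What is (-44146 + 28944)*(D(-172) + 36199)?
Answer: 7994686194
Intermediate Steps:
D(s) = -19*s²
(-44146 + 28944)*(D(-172) + 36199) = (-44146 + 28944)*(-19*(-172)² + 36199) = -15202*(-19*29584 + 36199) = -15202*(-562096 + 36199) = -15202*(-525897) = 7994686194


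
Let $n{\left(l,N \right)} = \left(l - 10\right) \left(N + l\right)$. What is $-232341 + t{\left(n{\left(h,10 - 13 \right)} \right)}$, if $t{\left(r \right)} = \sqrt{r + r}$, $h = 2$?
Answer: $-232337$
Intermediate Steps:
$n{\left(l,N \right)} = \left(-10 + l\right) \left(N + l\right)$
$t{\left(r \right)} = \sqrt{2} \sqrt{r}$ ($t{\left(r \right)} = \sqrt{2 r} = \sqrt{2} \sqrt{r}$)
$-232341 + t{\left(n{\left(h,10 - 13 \right)} \right)} = -232341 + \sqrt{2} \sqrt{2^{2} - 10 \left(10 - 13\right) - 20 + \left(10 - 13\right) 2} = -232341 + \sqrt{2} \sqrt{4 - 10 \left(10 - 13\right) - 20 + \left(10 - 13\right) 2} = -232341 + \sqrt{2} \sqrt{4 - -30 - 20 - 6} = -232341 + \sqrt{2} \sqrt{4 + 30 - 20 - 6} = -232341 + \sqrt{2} \sqrt{8} = -232341 + \sqrt{2} \cdot 2 \sqrt{2} = -232341 + 4 = -232337$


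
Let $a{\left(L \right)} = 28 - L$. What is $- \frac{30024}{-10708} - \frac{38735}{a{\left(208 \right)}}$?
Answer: $\frac{21008935}{96372} \approx 218.0$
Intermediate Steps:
$- \frac{30024}{-10708} - \frac{38735}{a{\left(208 \right)}} = - \frac{30024}{-10708} - \frac{38735}{28 - 208} = \left(-30024\right) \left(- \frac{1}{10708}\right) - \frac{38735}{28 - 208} = \frac{7506}{2677} - \frac{38735}{-180} = \frac{7506}{2677} - - \frac{7747}{36} = \frac{7506}{2677} + \frac{7747}{36} = \frac{21008935}{96372}$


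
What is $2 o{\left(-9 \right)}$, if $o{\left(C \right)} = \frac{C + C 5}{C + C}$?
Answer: $6$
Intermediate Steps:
$o{\left(C \right)} = 3$ ($o{\left(C \right)} = \frac{C + 5 C}{2 C} = 6 C \frac{1}{2 C} = 3$)
$2 o{\left(-9 \right)} = 2 \cdot 3 = 6$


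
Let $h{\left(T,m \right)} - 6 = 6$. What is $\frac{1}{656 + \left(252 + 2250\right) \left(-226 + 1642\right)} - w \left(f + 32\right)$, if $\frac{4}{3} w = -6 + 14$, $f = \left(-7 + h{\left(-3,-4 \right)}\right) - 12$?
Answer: $- \frac{531523199}{3543488} \approx -150.0$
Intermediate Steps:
$h{\left(T,m \right)} = 12$ ($h{\left(T,m \right)} = 6 + 6 = 12$)
$f = -7$ ($f = \left(-7 + 12\right) - 12 = 5 - 12 = -7$)
$w = 6$ ($w = \frac{3 \left(-6 + 14\right)}{4} = \frac{3}{4} \cdot 8 = 6$)
$\frac{1}{656 + \left(252 + 2250\right) \left(-226 + 1642\right)} - w \left(f + 32\right) = \frac{1}{656 + \left(252 + 2250\right) \left(-226 + 1642\right)} - 6 \left(-7 + 32\right) = \frac{1}{656 + 2502 \cdot 1416} - 6 \cdot 25 = \frac{1}{656 + 3542832} - 150 = \frac{1}{3543488} - 150 = - \frac{531523199}{3543488}$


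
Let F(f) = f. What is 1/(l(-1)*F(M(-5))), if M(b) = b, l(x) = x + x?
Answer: ⅒ ≈ 0.10000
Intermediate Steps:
l(x) = 2*x
1/(l(-1)*F(M(-5))) = 1/((2*(-1))*(-5)) = 1/(-2*(-5)) = 1/10 = ⅒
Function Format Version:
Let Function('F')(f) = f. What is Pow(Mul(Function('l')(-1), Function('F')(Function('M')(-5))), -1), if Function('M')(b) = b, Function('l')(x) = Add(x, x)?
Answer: Rational(1, 10) ≈ 0.10000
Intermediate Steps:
Function('l')(x) = Mul(2, x)
Pow(Mul(Function('l')(-1), Function('F')(Function('M')(-5))), -1) = Pow(Mul(Mul(2, -1), -5), -1) = Pow(Mul(-2, -5), -1) = Pow(10, -1) = Rational(1, 10)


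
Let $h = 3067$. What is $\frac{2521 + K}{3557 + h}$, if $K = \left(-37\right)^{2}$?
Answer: $\frac{1945}{3312} \approx 0.58726$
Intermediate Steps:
$K = 1369$
$\frac{2521 + K}{3557 + h} = \frac{2521 + 1369}{3557 + 3067} = \frac{3890}{6624} = 3890 \cdot \frac{1}{6624} = \frac{1945}{3312}$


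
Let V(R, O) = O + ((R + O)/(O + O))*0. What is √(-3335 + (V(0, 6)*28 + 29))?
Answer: I*√3138 ≈ 56.018*I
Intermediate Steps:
V(R, O) = O (V(R, O) = O + ((O + R)/((2*O)))*0 = O + ((O + R)*(1/(2*O)))*0 = O + ((O + R)/(2*O))*0 = O + 0 = O)
√(-3335 + (V(0, 6)*28 + 29)) = √(-3335 + (6*28 + 29)) = √(-3335 + (168 + 29)) = √(-3335 + 197) = √(-3138) = I*√3138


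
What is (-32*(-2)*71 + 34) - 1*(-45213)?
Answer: 49791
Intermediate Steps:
(-32*(-2)*71 + 34) - 1*(-45213) = (64*71 + 34) + 45213 = (4544 + 34) + 45213 = 4578 + 45213 = 49791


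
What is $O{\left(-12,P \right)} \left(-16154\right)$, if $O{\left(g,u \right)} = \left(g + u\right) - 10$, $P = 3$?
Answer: $306926$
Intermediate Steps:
$O{\left(g,u \right)} = -10 + g + u$
$O{\left(-12,P \right)} \left(-16154\right) = \left(-10 - 12 + 3\right) \left(-16154\right) = \left(-19\right) \left(-16154\right) = 306926$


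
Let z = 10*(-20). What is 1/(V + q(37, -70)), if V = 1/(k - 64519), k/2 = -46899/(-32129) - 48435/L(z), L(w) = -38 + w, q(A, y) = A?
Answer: 245111453092/9069119941053 ≈ 0.027027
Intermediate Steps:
z = -200
k = 1567330077/3823351 (k = 2*(-46899/(-32129) - 48435/(-38 - 200)) = 2*(-46899*(-1/32129) - 48435/(-238)) = 2*(46899/32129 - 48435*(-1/238)) = 2*(46899/32129 + 48435/238) = 2*(1567330077/7646702) = 1567330077/3823351 ≈ 409.94)
V = -3823351/245111453092 (V = 1/(1567330077/3823351 - 64519) = 1/(-245111453092/3823351) = -3823351/245111453092 ≈ -1.5598e-5)
1/(V + q(37, -70)) = 1/(-3823351/245111453092 + 37) = 1/(9069119941053/245111453092) = 245111453092/9069119941053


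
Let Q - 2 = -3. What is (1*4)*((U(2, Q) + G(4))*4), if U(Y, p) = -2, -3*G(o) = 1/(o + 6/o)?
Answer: -1088/33 ≈ -32.970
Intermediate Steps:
Q = -1 (Q = 2 - 3 = -1)
G(o) = -1/(3*(o + 6/o))
(1*4)*((U(2, Q) + G(4))*4) = (1*4)*((-2 - 1*4/(18 + 3*4²))*4) = 4*((-2 - 1*4/(18 + 3*16))*4) = 4*((-2 - 1*4/(18 + 48))*4) = 4*((-2 - 1*4/66)*4) = 4*((-2 - 1*4*1/66)*4) = 4*((-2 - 2/33)*4) = 4*(-68/33*4) = 4*(-272/33) = -1088/33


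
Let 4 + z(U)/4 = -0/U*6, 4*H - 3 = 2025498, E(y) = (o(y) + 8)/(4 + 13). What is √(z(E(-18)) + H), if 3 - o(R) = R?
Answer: √2025437/2 ≈ 711.59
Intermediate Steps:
o(R) = 3 - R
E(y) = 11/17 - y/17 (E(y) = ((3 - y) + 8)/(4 + 13) = (11 - y)/17 = (11 - y)*(1/17) = 11/17 - y/17)
H = 2025501/4 (H = ¾ + (¼)*2025498 = ¾ + 1012749/2 = 2025501/4 ≈ 5.0638e+5)
z(U) = -16 (z(U) = -16 + 4*(-0/U*6) = -16 + 4*(-3*0*6) = -16 + 4*(0*6) = -16 + 4*0 = -16 + 0 = -16)
√(z(E(-18)) + H) = √(-16 + 2025501/4) = √(2025437/4) = √2025437/2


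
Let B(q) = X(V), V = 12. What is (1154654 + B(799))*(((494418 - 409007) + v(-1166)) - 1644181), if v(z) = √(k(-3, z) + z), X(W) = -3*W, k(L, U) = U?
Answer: -1799783899860 + 2309236*I*√583 ≈ -1.7998e+12 + 5.5757e+7*I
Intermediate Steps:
v(z) = √2*√z (v(z) = √(z + z) = √(2*z) = √2*√z)
B(q) = -36 (B(q) = -3*12 = -36)
(1154654 + B(799))*(((494418 - 409007) + v(-1166)) - 1644181) = (1154654 - 36)*(((494418 - 409007) + √2*√(-1166)) - 1644181) = 1154618*((85411 + √2*(I*√1166)) - 1644181) = 1154618*((85411 + 2*I*√583) - 1644181) = 1154618*(-1558770 + 2*I*√583) = -1799783899860 + 2309236*I*√583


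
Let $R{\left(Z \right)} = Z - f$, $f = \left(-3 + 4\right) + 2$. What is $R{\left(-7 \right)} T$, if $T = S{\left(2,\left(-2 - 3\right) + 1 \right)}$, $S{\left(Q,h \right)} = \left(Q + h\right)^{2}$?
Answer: $-40$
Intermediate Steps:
$f = 3$ ($f = 1 + 2 = 3$)
$T = 4$ ($T = \left(2 + \left(\left(-2 - 3\right) + 1\right)\right)^{2} = \left(2 + \left(-5 + 1\right)\right)^{2} = \left(2 - 4\right)^{2} = \left(-2\right)^{2} = 4$)
$R{\left(Z \right)} = -3 + Z$ ($R{\left(Z \right)} = Z - 3 = -3 + Z$)
$R{\left(-7 \right)} T = \left(-3 - 7\right) 4 = \left(-10\right) 4 = -40$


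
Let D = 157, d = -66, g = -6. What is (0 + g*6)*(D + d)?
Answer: -3276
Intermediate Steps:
(0 + g*6)*(D + d) = (0 - 6*6)*(157 - 66) = (0 - 36)*91 = -36*91 = -3276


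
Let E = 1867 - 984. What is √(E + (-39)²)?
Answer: 2*√601 ≈ 49.031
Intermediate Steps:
E = 883
√(E + (-39)²) = √(883 + (-39)²) = √(883 + 1521) = √2404 = 2*√601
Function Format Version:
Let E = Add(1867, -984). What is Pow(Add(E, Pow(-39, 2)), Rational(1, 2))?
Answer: Mul(2, Pow(601, Rational(1, 2))) ≈ 49.031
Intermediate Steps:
E = 883
Pow(Add(E, Pow(-39, 2)), Rational(1, 2)) = Pow(Add(883, Pow(-39, 2)), Rational(1, 2)) = Pow(Add(883, 1521), Rational(1, 2)) = Pow(2404, Rational(1, 2)) = Mul(2, Pow(601, Rational(1, 2)))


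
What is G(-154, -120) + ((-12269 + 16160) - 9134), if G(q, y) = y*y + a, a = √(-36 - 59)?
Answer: 9157 + I*√95 ≈ 9157.0 + 9.7468*I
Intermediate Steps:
a = I*√95 (a = √(-95) = I*√95 ≈ 9.7468*I)
G(q, y) = y² + I*√95 (G(q, y) = y*y + I*√95 = y² + I*√95)
G(-154, -120) + ((-12269 + 16160) - 9134) = ((-120)² + I*√95) + ((-12269 + 16160) - 9134) = (14400 + I*√95) + (3891 - 9134) = (14400 + I*√95) - 5243 = 9157 + I*√95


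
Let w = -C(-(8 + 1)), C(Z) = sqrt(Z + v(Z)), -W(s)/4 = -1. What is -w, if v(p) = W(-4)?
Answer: I*sqrt(5) ≈ 2.2361*I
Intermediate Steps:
W(s) = 4 (W(s) = -4*(-1) = 4)
v(p) = 4
C(Z) = sqrt(4 + Z) (C(Z) = sqrt(Z + 4) = sqrt(4 + Z))
w = -I*sqrt(5) (w = -sqrt(4 - (8 + 1)) = -sqrt(4 - 1*9) = -sqrt(4 - 9) = -sqrt(-5) = -I*sqrt(5) ≈ -2.2361*I)
-w = -(-1)*I*sqrt(5) = I*sqrt(5)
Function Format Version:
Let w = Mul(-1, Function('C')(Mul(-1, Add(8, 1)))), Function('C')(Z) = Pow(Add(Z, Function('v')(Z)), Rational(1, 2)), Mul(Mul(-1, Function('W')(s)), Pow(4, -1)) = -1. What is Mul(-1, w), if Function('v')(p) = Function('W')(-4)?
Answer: Mul(I, Pow(5, Rational(1, 2))) ≈ Mul(2.2361, I)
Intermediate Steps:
Function('W')(s) = 4 (Function('W')(s) = Mul(-4, -1) = 4)
Function('v')(p) = 4
Function('C')(Z) = Pow(Add(4, Z), Rational(1, 2)) (Function('C')(Z) = Pow(Add(Z, 4), Rational(1, 2)) = Pow(Add(4, Z), Rational(1, 2)))
w = Mul(-1, I, Pow(5, Rational(1, 2))) (w = Mul(-1, Pow(Add(4, Mul(-1, Add(8, 1))), Rational(1, 2))) = Mul(-1, Pow(Add(4, Mul(-1, 9)), Rational(1, 2))) = Mul(-1, Pow(Add(4, -9), Rational(1, 2))) = Mul(-1, Pow(-5, Rational(1, 2))) = Mul(-1, Mul(I, Pow(5, Rational(1, 2)))) = Mul(-1, I, Pow(5, Rational(1, 2))) ≈ Mul(-2.2361, I))
Mul(-1, w) = Mul(-1, Mul(-1, I, Pow(5, Rational(1, 2)))) = Mul(I, Pow(5, Rational(1, 2)))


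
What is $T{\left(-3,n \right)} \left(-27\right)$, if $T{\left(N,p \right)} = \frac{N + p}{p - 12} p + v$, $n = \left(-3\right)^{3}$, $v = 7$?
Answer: $\frac{4833}{13} \approx 371.77$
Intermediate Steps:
$n = -27$
$T{\left(N,p \right)} = 7 + \frac{p \left(N + p\right)}{-12 + p}$ ($T{\left(N,p \right)} = \frac{N + p}{p - 12} p + 7 = \frac{N + p}{-12 + p} p + 7 = \frac{p \left(N + p\right)}{-12 + p} + 7 = 7 + \frac{p \left(N + p\right)}{-12 + p}$)
$T{\left(-3,n \right)} \left(-27\right) = \frac{-84 + \left(-27\right)^{2} + 7 \left(-27\right) - -81}{-12 - 27} \left(-27\right) = \frac{-84 + 729 - 189 + 81}{-39} \left(-27\right) = \left(- \frac{1}{39}\right) 537 \left(-27\right) = \left(- \frac{179}{13}\right) \left(-27\right) = \frac{4833}{13}$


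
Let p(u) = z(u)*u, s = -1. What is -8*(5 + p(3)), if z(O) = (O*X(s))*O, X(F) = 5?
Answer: -1120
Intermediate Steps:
z(O) = 5*O**2 (z(O) = (O*5)*O = (5*O)*O = 5*O**2)
p(u) = 5*u**3 (p(u) = (5*u**2)*u = 5*u**3)
-8*(5 + p(3)) = -8*(5 + 5*3**3) = -8*(5 + 5*27) = -8*(5 + 135) = -8*140 = -1120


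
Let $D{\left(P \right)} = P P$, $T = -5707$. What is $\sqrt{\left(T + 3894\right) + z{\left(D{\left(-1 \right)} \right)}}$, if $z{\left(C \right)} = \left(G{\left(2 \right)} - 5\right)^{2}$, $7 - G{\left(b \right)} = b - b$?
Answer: $3 i \sqrt{201} \approx 42.532 i$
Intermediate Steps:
$G{\left(b \right)} = 7$ ($G{\left(b \right)} = 7 - \left(b - b\right) = 7 - 0 = 7 + 0 = 7$)
$D{\left(P \right)} = P^{2}$
$z{\left(C \right)} = 4$ ($z{\left(C \right)} = \left(7 - 5\right)^{2} = 2^{2} = 4$)
$\sqrt{\left(T + 3894\right) + z{\left(D{\left(-1 \right)} \right)}} = \sqrt{\left(-5707 + 3894\right) + 4} = \sqrt{-1813 + 4} = \sqrt{-1809} = 3 i \sqrt{201}$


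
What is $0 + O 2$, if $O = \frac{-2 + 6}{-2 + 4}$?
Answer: $4$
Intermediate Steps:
$O = 2$ ($O = \frac{4}{2} = 4 \cdot \frac{1}{2} = 2$)
$0 + O 2 = 0 + 2 \cdot 2 = 0 + 4 = 4$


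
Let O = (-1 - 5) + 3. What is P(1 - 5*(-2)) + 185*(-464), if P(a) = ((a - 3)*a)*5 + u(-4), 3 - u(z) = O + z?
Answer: -85390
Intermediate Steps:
O = -3 (O = -6 + 3 = -3)
u(z) = 6 - z (u(z) = 3 - (-3 + z) = 3 + (3 - z) = 6 - z)
P(a) = 10 + 5*a*(-3 + a) (P(a) = ((a - 3)*a)*5 + (6 - 1*(-4)) = ((-3 + a)*a)*5 + (6 + 4) = (a*(-3 + a))*5 + 10 = 5*a*(-3 + a) + 10 = 10 + 5*a*(-3 + a))
P(1 - 5*(-2)) + 185*(-464) = (10 - 15*(1 - 5*(-2)) + 5*(1 - 5*(-2))²) + 185*(-464) = (10 - 15*(1 + 10) + 5*(1 + 10)²) - 85840 = (10 - 15*11 + 5*11²) - 85840 = (10 - 165 + 5*121) - 85840 = (10 - 165 + 605) - 85840 = 450 - 85840 = -85390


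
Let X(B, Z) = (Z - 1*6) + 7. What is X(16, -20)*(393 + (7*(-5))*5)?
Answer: -4142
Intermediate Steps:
X(B, Z) = 1 + Z (X(B, Z) = (Z - 6) + 7 = (-6 + Z) + 7 = 1 + Z)
X(16, -20)*(393 + (7*(-5))*5) = (1 - 20)*(393 + (7*(-5))*5) = -19*(393 - 35*5) = -19*(393 - 175) = -19*218 = -4142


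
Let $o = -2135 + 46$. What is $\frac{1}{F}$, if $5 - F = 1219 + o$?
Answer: $\frac{1}{875} \approx 0.0011429$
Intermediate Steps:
$o = -2089$
$F = 875$ ($F = 5 - \left(1219 - 2089\right) = 5 - -870 = 5 + 870 = 875$)
$\frac{1}{F} = \frac{1}{875}$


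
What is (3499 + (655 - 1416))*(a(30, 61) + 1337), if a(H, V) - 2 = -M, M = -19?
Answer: 3718204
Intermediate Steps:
a(H, V) = 21 (a(H, V) = 2 - 1*(-19) = 2 + 19 = 21)
(3499 + (655 - 1416))*(a(30, 61) + 1337) = (3499 + (655 - 1416))*(21 + 1337) = (3499 - 761)*1358 = 2738*1358 = 3718204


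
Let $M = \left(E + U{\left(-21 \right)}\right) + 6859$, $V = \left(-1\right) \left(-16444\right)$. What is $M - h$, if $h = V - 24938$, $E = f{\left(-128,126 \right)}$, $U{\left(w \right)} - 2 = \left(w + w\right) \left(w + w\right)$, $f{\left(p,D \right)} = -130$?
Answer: $16989$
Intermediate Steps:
$U{\left(w \right)} = 2 + 4 w^{2}$ ($U{\left(w \right)} = 2 + \left(w + w\right) \left(w + w\right) = 2 + 2 w 2 w = 2 + 4 w^{2}$)
$E = -130$
$V = 16444$
$h = -8494$ ($h = 16444 - 24938 = -8494$)
$M = 8495$ ($M = \left(-130 + \left(2 + 4 \left(-21\right)^{2}\right)\right) + 6859 = \left(-130 + \left(2 + 4 \cdot 441\right)\right) + 6859 = \left(-130 + \left(2 + 1764\right)\right) + 6859 = \left(-130 + 1766\right) + 6859 = 1636 + 6859 = 8495$)
$M - h = 8495 - -8494 = 8495 + 8494 = 16989$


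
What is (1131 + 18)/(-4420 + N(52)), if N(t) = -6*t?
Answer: -1149/4732 ≈ -0.24281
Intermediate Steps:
(1131 + 18)/(-4420 + N(52)) = (1131 + 18)/(-4420 - 6*52) = 1149/(-4420 - 312) = 1149/(-4732) = 1149*(-1/4732) = -1149/4732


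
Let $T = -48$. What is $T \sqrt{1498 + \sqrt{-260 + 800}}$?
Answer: $- 48 \sqrt{1498 + 6 \sqrt{15}} \approx -1872.1$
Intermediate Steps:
$T \sqrt{1498 + \sqrt{-260 + 800}} = - 48 \sqrt{1498 + \sqrt{-260 + 800}} = - 48 \sqrt{1498 + \sqrt{540}} = - 48 \sqrt{1498 + 6 \sqrt{15}}$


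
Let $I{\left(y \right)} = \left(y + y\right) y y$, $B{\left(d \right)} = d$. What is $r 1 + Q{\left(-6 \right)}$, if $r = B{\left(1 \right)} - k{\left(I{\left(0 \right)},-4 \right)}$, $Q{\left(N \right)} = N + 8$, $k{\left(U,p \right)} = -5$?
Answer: $8$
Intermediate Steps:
$I{\left(y \right)} = 2 y^{3}$ ($I{\left(y \right)} = 2 y y y = 2 y^{2} y = 2 y^{3}$)
$Q{\left(N \right)} = 8 + N$
$r = 6$ ($r = 1 - -5 = 1 + 5 = 6$)
$r 1 + Q{\left(-6 \right)} = 6 \cdot 1 + \left(8 - 6\right) = 6 + 2 = 8$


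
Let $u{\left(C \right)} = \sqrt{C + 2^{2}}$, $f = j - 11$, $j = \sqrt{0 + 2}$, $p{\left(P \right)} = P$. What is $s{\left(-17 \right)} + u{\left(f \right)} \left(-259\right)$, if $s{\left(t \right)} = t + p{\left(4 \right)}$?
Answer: $-13 - 259 i \sqrt{7 - \sqrt{2}} \approx -13.0 - 612.13 i$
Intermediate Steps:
$j = \sqrt{2} \approx 1.4142$
$s{\left(t \right)} = 4 + t$ ($s{\left(t \right)} = t + 4 = 4 + t$)
$f = -11 + \sqrt{2}$ ($f = \sqrt{2} - 11 = -11 + \sqrt{2} \approx -9.5858$)
$u{\left(C \right)} = \sqrt{4 + C}$ ($u{\left(C \right)} = \sqrt{C + 4} = \sqrt{4 + C}$)
$s{\left(-17 \right)} + u{\left(f \right)} \left(-259\right) = \left(4 - 17\right) + \sqrt{4 - \left(11 - \sqrt{2}\right)} \left(-259\right) = -13 + \sqrt{-7 + \sqrt{2}} \left(-259\right) = -13 - 259 \sqrt{-7 + \sqrt{2}}$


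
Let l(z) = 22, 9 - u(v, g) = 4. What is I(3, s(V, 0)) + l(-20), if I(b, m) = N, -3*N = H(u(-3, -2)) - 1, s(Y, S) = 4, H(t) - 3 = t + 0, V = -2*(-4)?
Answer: 59/3 ≈ 19.667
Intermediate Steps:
V = 8
u(v, g) = 5 (u(v, g) = 9 - 1*4 = 9 - 4 = 5)
H(t) = 3 + t (H(t) = 3 + (t + 0) = 3 + t)
N = -7/3 (N = -((3 + 5) - 1)/3 = -(8 - 1)/3 = -⅓*7 = -7/3 ≈ -2.3333)
I(b, m) = -7/3
I(3, s(V, 0)) + l(-20) = -7/3 + 22 = 59/3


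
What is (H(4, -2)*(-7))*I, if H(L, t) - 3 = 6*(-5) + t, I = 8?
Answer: 1624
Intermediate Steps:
H(L, t) = -27 + t (H(L, t) = 3 + (6*(-5) + t) = 3 + (-30 + t) = -27 + t)
(H(4, -2)*(-7))*I = ((-27 - 2)*(-7))*8 = -29*(-7)*8 = 203*8 = 1624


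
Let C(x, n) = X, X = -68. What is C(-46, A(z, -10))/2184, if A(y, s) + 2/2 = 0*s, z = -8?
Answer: -17/546 ≈ -0.031136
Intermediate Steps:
A(y, s) = -1 (A(y, s) = -1 + 0*s = -1 + 0 = -1)
C(x, n) = -68
C(-46, A(z, -10))/2184 = -68/2184 = -68*1/2184 = -17/546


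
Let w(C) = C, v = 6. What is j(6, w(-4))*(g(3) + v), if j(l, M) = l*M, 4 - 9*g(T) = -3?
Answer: -488/3 ≈ -162.67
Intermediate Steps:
g(T) = 7/9 (g(T) = 4/9 - 1/9*(-3) = 4/9 + 1/3 = 7/9)
j(l, M) = M*l
j(6, w(-4))*(g(3) + v) = (-4*6)*(7/9 + 6) = -24*61/9 = -488/3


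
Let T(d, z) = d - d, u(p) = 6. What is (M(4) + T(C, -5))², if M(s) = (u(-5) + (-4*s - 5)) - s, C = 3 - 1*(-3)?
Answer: 361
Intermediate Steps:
C = 6 (C = 3 + 3 = 6)
T(d, z) = 0
M(s) = 1 - 5*s (M(s) = (6 + (-4*s - 5)) - s = (6 + (-5 - 4*s)) - s = (1 - 4*s) - s = 1 - 5*s)
(M(4) + T(C, -5))² = ((1 - 5*4) + 0)² = ((1 - 20) + 0)² = (-19 + 0)² = (-19)² = 361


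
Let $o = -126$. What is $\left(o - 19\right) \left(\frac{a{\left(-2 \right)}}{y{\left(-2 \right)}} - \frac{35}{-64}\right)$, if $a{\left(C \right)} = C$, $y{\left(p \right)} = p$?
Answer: $- \frac{14355}{64} \approx -224.3$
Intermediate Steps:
$\left(o - 19\right) \left(\frac{a{\left(-2 \right)}}{y{\left(-2 \right)}} - \frac{35}{-64}\right) = \left(-126 - 19\right) \left(- \frac{2}{-2} - \frac{35}{-64}\right) = - 145 \left(\left(-2\right) \left(- \frac{1}{2}\right) - - \frac{35}{64}\right) = - 145 \left(1 + \frac{35}{64}\right) = \left(-145\right) \frac{99}{64} = - \frac{14355}{64}$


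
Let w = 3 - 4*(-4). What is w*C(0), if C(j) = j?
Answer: 0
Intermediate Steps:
w = 19 (w = 3 + 16 = 19)
w*C(0) = 19*0 = 0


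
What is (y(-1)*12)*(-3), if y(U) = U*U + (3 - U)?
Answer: -180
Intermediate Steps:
y(U) = 3 + U² - U (y(U) = U² + (3 - U) = 3 + U² - U)
(y(-1)*12)*(-3) = ((3 + (-1)² - 1*(-1))*12)*(-3) = ((3 + 1 + 1)*12)*(-3) = (5*12)*(-3) = 60*(-3) = -180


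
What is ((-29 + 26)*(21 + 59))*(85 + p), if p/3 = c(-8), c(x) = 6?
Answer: -24720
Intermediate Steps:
p = 18 (p = 3*6 = 18)
((-29 + 26)*(21 + 59))*(85 + p) = ((-29 + 26)*(21 + 59))*(85 + 18) = -3*80*103 = -240*103 = -24720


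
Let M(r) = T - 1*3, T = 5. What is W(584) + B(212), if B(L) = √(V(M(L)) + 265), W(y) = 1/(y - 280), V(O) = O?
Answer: 1/304 + √267 ≈ 16.343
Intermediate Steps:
M(r) = 2 (M(r) = 5 - 1*3 = 5 - 3 = 2)
W(y) = 1/(-280 + y)
B(L) = √267 (B(L) = √(2 + 265) = √267)
W(584) + B(212) = 1/(-280 + 584) + √267 = 1/304 + √267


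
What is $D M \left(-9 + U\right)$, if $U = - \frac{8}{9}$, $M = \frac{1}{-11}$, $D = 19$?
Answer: $\frac{1691}{99} \approx 17.081$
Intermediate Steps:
$M = - \frac{1}{11} \approx -0.090909$
$U = - \frac{8}{9}$ ($U = \left(-8\right) \frac{1}{9} = - \frac{8}{9} \approx -0.88889$)
$D M \left(-9 + U\right) = 19 \left(- \frac{1}{11}\right) \left(-9 - \frac{8}{9}\right) = \left(- \frac{19}{11}\right) \left(- \frac{89}{9}\right) = \frac{1691}{99}$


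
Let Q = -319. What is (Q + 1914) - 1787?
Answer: -192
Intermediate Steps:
(Q + 1914) - 1787 = (-319 + 1914) - 1787 = 1595 - 1787 = -192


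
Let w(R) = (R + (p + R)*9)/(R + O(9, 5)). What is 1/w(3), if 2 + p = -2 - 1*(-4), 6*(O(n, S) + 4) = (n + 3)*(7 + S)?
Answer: 23/30 ≈ 0.76667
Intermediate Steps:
O(n, S) = -4 + (3 + n)*(7 + S)/6 (O(n, S) = -4 + ((n + 3)*(7 + S))/6 = -4 + ((3 + n)*(7 + S))/6 = -4 + (3 + n)*(7 + S)/6)
p = 0 (p = -2 + (-2 - 1*(-4)) = -2 + (-2 + 4) = -2 + 2 = 0)
w(R) = 10*R/(20 + R) (w(R) = (R + (0 + R)*9)/(R + (-½ + (½)*5 + (7/6)*9 + (⅙)*5*9)) = (R + R*9)/(R + (-½ + 5/2 + 21/2 + 15/2)) = (R + 9*R)/(R + 20) = (10*R)/(20 + R) = 10*R/(20 + R))
1/w(3) = 1/(10*3/(20 + 3)) = 1/(10*3/23) = 1/(10*3*(1/23)) = 1/(30/23) = 23/30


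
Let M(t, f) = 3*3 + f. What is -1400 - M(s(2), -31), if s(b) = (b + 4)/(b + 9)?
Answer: -1378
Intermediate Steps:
s(b) = (4 + b)/(9 + b)
M(t, f) = 9 + f
-1400 - M(s(2), -31) = -1400 - (9 - 31) = -1400 - 1*(-22) = -1400 + 22 = -1378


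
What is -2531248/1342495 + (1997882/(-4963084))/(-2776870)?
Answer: -99672142550632915/52863000109598756 ≈ -1.8855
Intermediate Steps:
-2531248/1342495 + (1997882/(-4963084))/(-2776870) = -2531248*1/1342495 + (1997882*(-1/4963084))*(-1/2776870) = -2531248/1342495 - 998941/2481542*(-1/2776870) = -2531248/1342495 + 998941/6890919533540 = -99672142550632915/52863000109598756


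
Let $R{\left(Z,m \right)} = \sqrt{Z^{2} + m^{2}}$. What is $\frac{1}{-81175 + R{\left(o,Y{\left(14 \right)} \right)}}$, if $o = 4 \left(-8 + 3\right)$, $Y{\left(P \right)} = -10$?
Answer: $- \frac{3247}{263575205} - \frac{2 \sqrt{5}}{1317876025} \approx -1.2322 \cdot 10^{-5}$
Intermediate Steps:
$o = -20$ ($o = 4 \left(-5\right) = -20$)
$\frac{1}{-81175 + R{\left(o,Y{\left(14 \right)} \right)}} = \frac{1}{-81175 + \sqrt{\left(-20\right)^{2} + \left(-10\right)^{2}}} = \frac{1}{-81175 + \sqrt{400 + 100}} = \frac{1}{-81175 + \sqrt{500}} = \frac{1}{-81175 + 10 \sqrt{5}}$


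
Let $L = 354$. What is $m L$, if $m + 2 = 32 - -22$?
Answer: $18408$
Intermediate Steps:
$m = 52$ ($m = -2 + \left(32 - -22\right) = -2 + \left(32 + 22\right) = -2 + 54 = 52$)
$m L = 52 \cdot 354 = 18408$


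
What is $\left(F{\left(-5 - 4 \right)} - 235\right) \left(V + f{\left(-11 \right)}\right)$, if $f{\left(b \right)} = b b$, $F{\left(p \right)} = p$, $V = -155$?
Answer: $8296$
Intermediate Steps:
$f{\left(b \right)} = b^{2}$
$\left(F{\left(-5 - 4 \right)} - 235\right) \left(V + f{\left(-11 \right)}\right) = \left(\left(-5 - 4\right) - 235\right) \left(-155 + \left(-11\right)^{2}\right) = \left(-9 - 235\right) \left(-155 + 121\right) = \left(-244\right) \left(-34\right) = 8296$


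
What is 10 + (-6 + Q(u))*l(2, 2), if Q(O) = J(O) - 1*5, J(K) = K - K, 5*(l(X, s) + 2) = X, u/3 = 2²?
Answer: 138/5 ≈ 27.600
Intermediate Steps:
u = 12 (u = 3*2² = 3*4 = 12)
l(X, s) = -2 + X/5
J(K) = 0
Q(O) = -5 (Q(O) = 0 - 1*5 = 0 - 5 = -5)
10 + (-6 + Q(u))*l(2, 2) = 10 + (-6 - 5)*(-2 + (⅕)*2) = 10 - 11*(-2 + ⅖) = 10 - 11*(-8/5) = 10 + 88/5 = 138/5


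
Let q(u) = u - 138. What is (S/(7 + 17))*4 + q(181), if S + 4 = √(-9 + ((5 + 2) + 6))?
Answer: 128/3 ≈ 42.667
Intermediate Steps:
q(u) = -138 + u
S = -2 (S = -4 + √(-9 + ((5 + 2) + 6)) = -4 + √(-9 + (7 + 6)) = -4 + √(-9 + 13) = -4 + √4 = -4 + 2 = -2)
(S/(7 + 17))*4 + q(181) = -2/(7 + 17)*4 + (-138 + 181) = -2/24*4 + 43 = -2*1/24*4 + 43 = -1/12*4 + 43 = -⅓ + 43 = 128/3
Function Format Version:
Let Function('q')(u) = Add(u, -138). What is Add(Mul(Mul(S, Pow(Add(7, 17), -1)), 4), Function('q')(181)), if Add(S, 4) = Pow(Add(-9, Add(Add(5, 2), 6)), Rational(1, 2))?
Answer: Rational(128, 3) ≈ 42.667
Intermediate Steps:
Function('q')(u) = Add(-138, u)
S = -2 (S = Add(-4, Pow(Add(-9, Add(Add(5, 2), 6)), Rational(1, 2))) = Add(-4, Pow(Add(-9, Add(7, 6)), Rational(1, 2))) = Add(-4, Pow(Add(-9, 13), Rational(1, 2))) = Add(-4, Pow(4, Rational(1, 2))) = Add(-4, 2) = -2)
Add(Mul(Mul(S, Pow(Add(7, 17), -1)), 4), Function('q')(181)) = Add(Mul(Mul(-2, Pow(Add(7, 17), -1)), 4), Add(-138, 181)) = Add(Mul(Mul(-2, Pow(24, -1)), 4), 43) = Add(Mul(Mul(-2, Rational(1, 24)), 4), 43) = Add(Mul(Rational(-1, 12), 4), 43) = Add(Rational(-1, 3), 43) = Rational(128, 3)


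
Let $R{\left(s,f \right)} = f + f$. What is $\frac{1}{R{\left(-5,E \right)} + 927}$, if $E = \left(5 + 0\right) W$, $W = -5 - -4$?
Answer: $\frac{1}{917} \approx 0.0010905$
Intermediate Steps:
$W = -1$ ($W = -5 + 4 = -1$)
$E = -5$ ($E = \left(5 + 0\right) \left(-1\right) = 5 \left(-1\right) = -5$)
$R{\left(s,f \right)} = 2 f$
$\frac{1}{R{\left(-5,E \right)} + 927} = \frac{1}{2 \left(-5\right) + 927} = \frac{1}{-10 + 927} = \frac{1}{917}$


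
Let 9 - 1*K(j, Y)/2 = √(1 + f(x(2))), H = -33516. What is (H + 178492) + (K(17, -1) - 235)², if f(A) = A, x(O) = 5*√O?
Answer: 144976 + (217 + 2*√(1 + 5*√2))² ≈ 1.9456e+5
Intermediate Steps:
K(j, Y) = 18 - 2*√(1 + 5*√2)
(H + 178492) + (K(17, -1) - 235)² = (-33516 + 178492) + ((18 - 2*√(1 + 5*√2)) - 235)² = 144976 + (-217 - 2*√(1 + 5*√2))²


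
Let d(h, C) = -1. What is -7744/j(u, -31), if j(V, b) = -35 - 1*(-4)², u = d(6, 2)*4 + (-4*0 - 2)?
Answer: 7744/51 ≈ 151.84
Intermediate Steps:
u = -6 (u = -1*4 + (-4*0 - 2) = -4 + (0 - 2) = -4 - 2 = -6)
j(V, b) = -51 (j(V, b) = -35 - 1*16 = -35 - 16 = -51)
-7744/j(u, -31) = -7744/(-51) = -7744*(-1/51) = 7744/51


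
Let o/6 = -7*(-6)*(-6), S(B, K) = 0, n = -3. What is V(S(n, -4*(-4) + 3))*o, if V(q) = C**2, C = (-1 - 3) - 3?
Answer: -74088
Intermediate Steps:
o = -1512 (o = 6*(-7*(-6)*(-6)) = 6*(42*(-6)) = 6*(-252) = -1512)
C = -7 (C = -4 - 3 = -7)
V(q) = 49 (V(q) = (-7)**2 = 49)
V(S(n, -4*(-4) + 3))*o = 49*(-1512) = -74088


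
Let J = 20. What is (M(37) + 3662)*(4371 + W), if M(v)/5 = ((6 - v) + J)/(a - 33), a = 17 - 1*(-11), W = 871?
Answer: 19253866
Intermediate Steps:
a = 28 (a = 17 + 11 = 28)
M(v) = -26 + v (M(v) = 5*(((6 - v) + 20)/(28 - 33)) = 5*((26 - v)/(-5)) = 5*((26 - v)*(-⅕)) = 5*(-26/5 + v/5) = -26 + v)
(M(37) + 3662)*(4371 + W) = ((-26 + 37) + 3662)*(4371 + 871) = (11 + 3662)*5242 = 3673*5242 = 19253866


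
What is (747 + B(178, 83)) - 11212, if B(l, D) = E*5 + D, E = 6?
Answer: -10352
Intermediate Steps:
B(l, D) = 30 + D (B(l, D) = 6*5 + D = 30 + D)
(747 + B(178, 83)) - 11212 = (747 + (30 + 83)) - 11212 = (747 + 113) - 11212 = 860 - 11212 = -10352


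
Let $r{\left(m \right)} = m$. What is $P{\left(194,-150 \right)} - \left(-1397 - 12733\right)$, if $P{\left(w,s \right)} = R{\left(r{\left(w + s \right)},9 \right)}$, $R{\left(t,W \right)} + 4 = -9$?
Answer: $14117$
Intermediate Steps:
$R{\left(t,W \right)} = -13$ ($R{\left(t,W \right)} = -4 - 9 = -13$)
$P{\left(w,s \right)} = -13$
$P{\left(194,-150 \right)} - \left(-1397 - 12733\right) = -13 - \left(-1397 - 12733\right) = -13 - -14130 = -13 + 14130 = 14117$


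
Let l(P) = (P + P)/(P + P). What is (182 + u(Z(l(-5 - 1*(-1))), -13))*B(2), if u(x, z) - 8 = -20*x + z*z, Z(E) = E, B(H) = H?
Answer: 678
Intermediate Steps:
l(P) = 1 (l(P) = (2*P)/((2*P)) = (2*P)*(1/(2*P)) = 1)
u(x, z) = 8 + z² - 20*x (u(x, z) = 8 + (-20*x + z*z) = 8 + (-20*x + z²) = 8 + (z² - 20*x) = 8 + z² - 20*x)
(182 + u(Z(l(-5 - 1*(-1))), -13))*B(2) = (182 + (8 + (-13)² - 20*1))*2 = (182 + (8 + 169 - 20))*2 = (182 + 157)*2 = 339*2 = 678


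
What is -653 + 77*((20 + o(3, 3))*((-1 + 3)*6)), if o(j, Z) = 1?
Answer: 18751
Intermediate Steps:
-653 + 77*((20 + o(3, 3))*((-1 + 3)*6)) = -653 + 77*((20 + 1)*((-1 + 3)*6)) = -653 + 77*(21*(2*6)) = -653 + 77*(21*12) = -653 + 77*252 = -653 + 19404 = 18751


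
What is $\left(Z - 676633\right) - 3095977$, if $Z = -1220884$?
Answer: $-4993494$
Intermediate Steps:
$\left(Z - 676633\right) - 3095977 = \left(-1220884 - 676633\right) - 3095977 = -1897517 - 3095977 = -4993494$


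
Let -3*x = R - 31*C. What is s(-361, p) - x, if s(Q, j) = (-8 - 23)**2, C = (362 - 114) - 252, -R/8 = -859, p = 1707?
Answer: 3293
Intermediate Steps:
R = 6872 (R = -8*(-859) = 6872)
C = -4 (C = 248 - 252 = -4)
x = -2332 (x = -(6872 - 31*(-4))/3 = -(6872 + 124)/3 = -1/3*6996 = -2332)
s(Q, j) = 961 (s(Q, j) = (-31)**2 = 961)
s(-361, p) - x = 961 - 1*(-2332) = 961 + 2332 = 3293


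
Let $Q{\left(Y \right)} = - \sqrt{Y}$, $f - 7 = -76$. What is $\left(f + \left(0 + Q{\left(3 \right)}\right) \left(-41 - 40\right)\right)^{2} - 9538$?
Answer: $14906 - 11178 \sqrt{3} \approx -4454.9$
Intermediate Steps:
$f = -69$ ($f = 7 - 76 = -69$)
$\left(f + \left(0 + Q{\left(3 \right)}\right) \left(-41 - 40\right)\right)^{2} - 9538 = \left(-69 + \left(0 - \sqrt{3}\right) \left(-41 - 40\right)\right)^{2} - 9538 = \left(-69 + - \sqrt{3} \left(-81\right)\right)^{2} - 9538 = \left(-69 + 81 \sqrt{3}\right)^{2} - 9538 = -9538 + \left(-69 + 81 \sqrt{3}\right)^{2}$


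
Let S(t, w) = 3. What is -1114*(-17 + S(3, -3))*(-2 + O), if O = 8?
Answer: 93576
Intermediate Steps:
-1114*(-17 + S(3, -3))*(-2 + O) = -1114*(-17 + 3)*(-2 + 8) = -(-15596)*6 = -1114*(-84) = 93576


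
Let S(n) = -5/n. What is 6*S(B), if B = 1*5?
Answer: -6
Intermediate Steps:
B = 5
6*S(B) = 6*(-5/5) = 6*(-5*⅕) = 6*(-1) = -6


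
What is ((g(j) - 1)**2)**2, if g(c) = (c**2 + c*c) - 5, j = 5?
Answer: 3748096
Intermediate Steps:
g(c) = -5 + 2*c**2 (g(c) = (c**2 + c**2) - 5 = 2*c**2 - 5 = -5 + 2*c**2)
((g(j) - 1)**2)**2 = (((-5 + 2*5**2) - 1)**2)**2 = (((-5 + 2*25) - 1)**2)**2 = (((-5 + 50) - 1)**2)**2 = ((45 - 1)**2)**2 = (44**2)**2 = 1936**2 = 3748096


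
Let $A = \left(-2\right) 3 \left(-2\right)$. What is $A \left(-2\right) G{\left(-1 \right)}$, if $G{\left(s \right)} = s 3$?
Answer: $72$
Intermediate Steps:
$G{\left(s \right)} = 3 s$
$A = 12$ ($A = \left(-6\right) \left(-2\right) = 12$)
$A \left(-2\right) G{\left(-1 \right)} = 12 \left(-2\right) 3 \left(-1\right) = \left(-24\right) \left(-3\right) = 72$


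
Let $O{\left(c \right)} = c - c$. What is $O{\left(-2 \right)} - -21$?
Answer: $21$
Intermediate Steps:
$O{\left(c \right)} = 0$
$O{\left(-2 \right)} - -21 = 0 - -21 = 0 + 21 = 21$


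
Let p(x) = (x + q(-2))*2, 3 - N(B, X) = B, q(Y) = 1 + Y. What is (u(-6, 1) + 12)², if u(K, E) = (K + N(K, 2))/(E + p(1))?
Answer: 225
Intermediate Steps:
N(B, X) = 3 - B
p(x) = -2 + 2*x (p(x) = (x + (1 - 2))*2 = (x - 1)*2 = (-1 + x)*2 = -2 + 2*x)
u(K, E) = 3/E (u(K, E) = (K + (3 - K))/(E + (-2 + 2*1)) = 3/(E + (-2 + 2)) = 3/(E + 0) = 3/E)
(u(-6, 1) + 12)² = (3/1 + 12)² = (3*1 + 12)² = (3 + 12)² = 15² = 225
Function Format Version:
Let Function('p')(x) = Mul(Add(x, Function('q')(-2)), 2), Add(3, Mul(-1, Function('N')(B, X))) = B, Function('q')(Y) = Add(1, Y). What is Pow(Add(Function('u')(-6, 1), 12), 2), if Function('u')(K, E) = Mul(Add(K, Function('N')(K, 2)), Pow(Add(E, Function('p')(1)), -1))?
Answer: 225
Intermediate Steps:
Function('N')(B, X) = Add(3, Mul(-1, B))
Function('p')(x) = Add(-2, Mul(2, x)) (Function('p')(x) = Mul(Add(x, Add(1, -2)), 2) = Mul(Add(x, -1), 2) = Mul(Add(-1, x), 2) = Add(-2, Mul(2, x)))
Function('u')(K, E) = Mul(3, Pow(E, -1)) (Function('u')(K, E) = Mul(Add(K, Add(3, Mul(-1, K))), Pow(Add(E, Add(-2, Mul(2, 1))), -1)) = Mul(3, Pow(Add(E, Add(-2, 2)), -1)) = Mul(3, Pow(Add(E, 0), -1)) = Mul(3, Pow(E, -1)))
Pow(Add(Function('u')(-6, 1), 12), 2) = Pow(Add(Mul(3, Pow(1, -1)), 12), 2) = Pow(Add(Mul(3, 1), 12), 2) = Pow(Add(3, 12), 2) = Pow(15, 2) = 225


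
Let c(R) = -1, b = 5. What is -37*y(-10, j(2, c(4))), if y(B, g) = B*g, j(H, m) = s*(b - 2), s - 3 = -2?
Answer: 1110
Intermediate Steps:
s = 1 (s = 3 - 2 = 1)
j(H, m) = 3 (j(H, m) = 1*(5 - 2) = 1*3 = 3)
-37*y(-10, j(2, c(4))) = -(-370)*3 = -37*(-30) = 1110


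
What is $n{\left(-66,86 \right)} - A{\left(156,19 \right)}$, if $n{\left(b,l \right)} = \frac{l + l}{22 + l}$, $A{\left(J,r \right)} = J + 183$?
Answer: $- \frac{9110}{27} \approx -337.41$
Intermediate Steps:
$A{\left(J,r \right)} = 183 + J$
$n{\left(b,l \right)} = \frac{2 l}{22 + l}$
$n{\left(-66,86 \right)} - A{\left(156,19 \right)} = 2 \cdot 86 \frac{1}{22 + 86} - \left(183 + 156\right) = 2 \cdot 86 \cdot \frac{1}{108} - 339 = \frac{43}{27} - 339 = - \frac{9110}{27}$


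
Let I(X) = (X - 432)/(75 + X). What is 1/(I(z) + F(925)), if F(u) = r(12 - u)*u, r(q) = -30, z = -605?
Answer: -530/14706463 ≈ -3.6039e-5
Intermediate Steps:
I(X) = (-432 + X)/(75 + X)
F(u) = -30*u
1/(I(z) + F(925)) = 1/((-432 - 605)/(75 - 605) - 30*925) = 1/(-1037/(-530) - 27750) = 1/(-1/530*(-1037) - 27750) = 1/(1037/530 - 27750) = 1/(-14706463/530) = -530/14706463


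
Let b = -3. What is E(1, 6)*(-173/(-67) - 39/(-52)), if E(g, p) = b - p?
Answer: -8037/268 ≈ -29.989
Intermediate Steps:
E(g, p) = -3 - p
E(1, 6)*(-173/(-67) - 39/(-52)) = (-3 - 1*6)*(-173/(-67) - 39/(-52)) = (-3 - 6)*(-173*(-1/67) - 39*(-1/52)) = -9*(173/67 + 3/4) = -9*893/268 = -8037/268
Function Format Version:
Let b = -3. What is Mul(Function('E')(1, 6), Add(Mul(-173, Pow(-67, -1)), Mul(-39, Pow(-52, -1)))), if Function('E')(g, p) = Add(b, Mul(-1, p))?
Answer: Rational(-8037, 268) ≈ -29.989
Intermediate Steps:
Function('E')(g, p) = Add(-3, Mul(-1, p))
Mul(Function('E')(1, 6), Add(Mul(-173, Pow(-67, -1)), Mul(-39, Pow(-52, -1)))) = Mul(Add(-3, Mul(-1, 6)), Add(Mul(-173, Pow(-67, -1)), Mul(-39, Pow(-52, -1)))) = Mul(Add(-3, -6), Add(Mul(-173, Rational(-1, 67)), Mul(-39, Rational(-1, 52)))) = Mul(-9, Add(Rational(173, 67), Rational(3, 4))) = Mul(-9, Rational(893, 268)) = Rational(-8037, 268)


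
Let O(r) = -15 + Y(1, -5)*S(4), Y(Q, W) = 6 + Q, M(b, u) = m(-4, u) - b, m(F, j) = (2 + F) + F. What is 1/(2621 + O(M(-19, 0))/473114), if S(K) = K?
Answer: 473114/1240031807 ≈ 0.00038153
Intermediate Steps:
m(F, j) = 2 + 2*F
M(b, u) = -6 - b (M(b, u) = (2 + 2*(-4)) - b = (2 - 8) - b = -6 - b)
O(r) = 13 (O(r) = -15 + (6 + 1)*4 = -15 + 7*4 = -15 + 28 = 13)
1/(2621 + O(M(-19, 0))/473114) = 1/(2621 + 13/473114) = 1/(1240031807/473114) = 473114/1240031807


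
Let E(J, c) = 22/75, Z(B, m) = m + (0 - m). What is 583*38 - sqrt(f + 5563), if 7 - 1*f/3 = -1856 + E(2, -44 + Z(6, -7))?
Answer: 22154 - sqrt(278778)/5 ≈ 22048.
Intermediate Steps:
Z(B, m) = 0 (Z(B, m) = m - m = 0)
E(J, c) = 22/75 (E(J, c) = 22*(1/75) = 22/75)
f = 139703/25 (f = 21 - 3*(-1856 + 22/75) = 21 - 3*(-139178/75) = 21 + 139178/25 = 139703/25 ≈ 5588.1)
583*38 - sqrt(f + 5563) = 583*38 - sqrt(139703/25 + 5563) = 22154 - sqrt(278778/25) = 22154 - sqrt(278778)/5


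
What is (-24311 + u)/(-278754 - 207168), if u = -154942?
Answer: 59751/161974 ≈ 0.36889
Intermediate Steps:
(-24311 + u)/(-278754 - 207168) = (-24311 - 154942)/(-278754 - 207168) = -179253/(-485922) = -179253*(-1/485922) = 59751/161974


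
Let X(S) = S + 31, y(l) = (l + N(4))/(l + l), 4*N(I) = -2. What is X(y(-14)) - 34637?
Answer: -1937907/56 ≈ -34606.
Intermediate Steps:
N(I) = -1/2 (N(I) = (1/4)*(-2) = -1/2)
y(l) = (-1/2 + l)/(2*l) (y(l) = (l - 1/2)/(l + l) = (-1/2 + l)/((2*l)) = (-1/2 + l)*(1/(2*l)) = (-1/2 + l)/(2*l))
X(S) = 31 + S
X(y(-14)) - 34637 = (31 + (1/4)*(-1 + 2*(-14))/(-14)) - 34637 = (31 + (1/4)*(-1/14)*(-1 - 28)) - 34637 = (31 + (1/4)*(-1/14)*(-29)) - 34637 = (31 + 29/56) - 34637 = 1765/56 - 34637 = -1937907/56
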